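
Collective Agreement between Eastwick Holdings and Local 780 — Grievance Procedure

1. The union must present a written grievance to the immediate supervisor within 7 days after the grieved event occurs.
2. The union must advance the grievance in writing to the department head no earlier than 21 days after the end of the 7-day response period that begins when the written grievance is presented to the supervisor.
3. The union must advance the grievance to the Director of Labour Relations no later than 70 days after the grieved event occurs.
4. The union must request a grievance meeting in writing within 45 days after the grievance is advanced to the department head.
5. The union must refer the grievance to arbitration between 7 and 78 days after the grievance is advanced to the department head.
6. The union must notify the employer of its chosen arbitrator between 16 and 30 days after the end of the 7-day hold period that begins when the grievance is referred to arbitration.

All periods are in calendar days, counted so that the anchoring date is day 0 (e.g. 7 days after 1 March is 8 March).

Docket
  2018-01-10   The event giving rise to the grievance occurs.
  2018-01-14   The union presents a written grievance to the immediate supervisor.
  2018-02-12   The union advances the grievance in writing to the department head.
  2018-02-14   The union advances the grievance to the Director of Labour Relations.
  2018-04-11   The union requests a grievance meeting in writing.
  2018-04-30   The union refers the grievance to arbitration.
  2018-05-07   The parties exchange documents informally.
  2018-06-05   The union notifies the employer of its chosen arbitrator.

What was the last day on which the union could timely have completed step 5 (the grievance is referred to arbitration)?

Step 5 runs from 2018-02-12, when the grievance is advanced to the department head. The window is 7–78 days after 2018-02-12; it closes on 2018-05-01.

2018-05-01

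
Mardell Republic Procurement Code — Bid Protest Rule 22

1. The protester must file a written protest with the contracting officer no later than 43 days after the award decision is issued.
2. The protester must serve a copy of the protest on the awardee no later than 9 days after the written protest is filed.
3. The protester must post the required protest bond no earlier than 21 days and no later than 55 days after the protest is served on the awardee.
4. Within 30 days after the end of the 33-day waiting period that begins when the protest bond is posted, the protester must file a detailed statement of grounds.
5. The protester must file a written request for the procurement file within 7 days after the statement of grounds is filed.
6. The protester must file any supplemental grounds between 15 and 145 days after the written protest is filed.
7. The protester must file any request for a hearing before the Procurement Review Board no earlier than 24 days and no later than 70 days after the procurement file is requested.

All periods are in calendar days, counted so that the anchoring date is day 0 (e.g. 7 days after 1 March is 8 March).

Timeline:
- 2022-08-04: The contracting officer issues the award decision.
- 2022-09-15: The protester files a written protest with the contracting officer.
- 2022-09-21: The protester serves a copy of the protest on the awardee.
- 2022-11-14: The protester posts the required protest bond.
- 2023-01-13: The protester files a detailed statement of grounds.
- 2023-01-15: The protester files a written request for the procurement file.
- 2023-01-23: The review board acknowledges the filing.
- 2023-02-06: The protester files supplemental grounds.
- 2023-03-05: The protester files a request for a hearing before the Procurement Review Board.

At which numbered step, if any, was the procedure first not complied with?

None — every step was satisfied

Step 1 — counting 43 days from 2022-08-04 (when the award decision is issued) gives a deadline of 2022-09-16; completed 2022-09-15, before the deadline.
Step 2 — counting 9 days from 2022-09-15 (when the written protest is filed) gives a deadline of 2022-09-24; done 2022-09-21 — timely.
Step 3 — 21 and 55 days from 2022-09-21 (when the protest is served on the awardee) are 2022-10-12 and 2022-11-15 respectively; 2022-11-14 falls inside that range.
Step 4 — counting 30 days from 2022-12-17 (end of the 33-day waiting period, which began when the protest bond is posted on 2022-11-14) gives a deadline of 2023-01-16; 2023-01-13 is within that limit.
Step 5 — counting 7 days from 2023-01-13 (when the statement of grounds is filed) gives a deadline of 2023-01-20; done 2023-01-15 — timely.
Step 6 — 15 and 145 days from 2022-09-15 (when the written protest is filed) are 2022-09-30 and 2023-02-07 respectively; done 2023-02-06, which is between those dates.
Step 7 — 24 and 70 days from 2023-01-15 (when the procurement file is requested) are 2023-02-08 and 2023-03-26 respectively; done 2023-03-05, which is between those dates.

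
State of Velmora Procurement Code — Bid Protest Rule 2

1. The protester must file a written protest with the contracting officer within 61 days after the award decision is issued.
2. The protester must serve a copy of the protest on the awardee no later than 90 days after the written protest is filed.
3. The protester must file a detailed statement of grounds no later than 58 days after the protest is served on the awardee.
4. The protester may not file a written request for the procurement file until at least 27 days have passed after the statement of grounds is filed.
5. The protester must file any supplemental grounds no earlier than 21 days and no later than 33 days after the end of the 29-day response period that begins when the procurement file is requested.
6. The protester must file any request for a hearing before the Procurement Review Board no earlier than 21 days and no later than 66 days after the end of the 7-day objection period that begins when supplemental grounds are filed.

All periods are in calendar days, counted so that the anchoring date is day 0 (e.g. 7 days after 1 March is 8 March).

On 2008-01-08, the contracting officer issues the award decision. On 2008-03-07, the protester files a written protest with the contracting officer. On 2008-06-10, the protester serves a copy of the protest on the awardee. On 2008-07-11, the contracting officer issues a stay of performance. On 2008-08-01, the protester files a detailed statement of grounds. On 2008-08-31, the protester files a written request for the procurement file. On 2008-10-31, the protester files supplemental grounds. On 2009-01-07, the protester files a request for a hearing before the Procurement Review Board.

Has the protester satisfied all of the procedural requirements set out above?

No

Step 1: 61 days after 2008-01-08 (when the award decision is issued) is 2008-03-09; 2008-03-07 is within that limit.
Step 2: 90 days after 2008-03-07 (when the written protest is filed) is 2008-06-05; not done until 2008-06-10, 5 days after the deadline.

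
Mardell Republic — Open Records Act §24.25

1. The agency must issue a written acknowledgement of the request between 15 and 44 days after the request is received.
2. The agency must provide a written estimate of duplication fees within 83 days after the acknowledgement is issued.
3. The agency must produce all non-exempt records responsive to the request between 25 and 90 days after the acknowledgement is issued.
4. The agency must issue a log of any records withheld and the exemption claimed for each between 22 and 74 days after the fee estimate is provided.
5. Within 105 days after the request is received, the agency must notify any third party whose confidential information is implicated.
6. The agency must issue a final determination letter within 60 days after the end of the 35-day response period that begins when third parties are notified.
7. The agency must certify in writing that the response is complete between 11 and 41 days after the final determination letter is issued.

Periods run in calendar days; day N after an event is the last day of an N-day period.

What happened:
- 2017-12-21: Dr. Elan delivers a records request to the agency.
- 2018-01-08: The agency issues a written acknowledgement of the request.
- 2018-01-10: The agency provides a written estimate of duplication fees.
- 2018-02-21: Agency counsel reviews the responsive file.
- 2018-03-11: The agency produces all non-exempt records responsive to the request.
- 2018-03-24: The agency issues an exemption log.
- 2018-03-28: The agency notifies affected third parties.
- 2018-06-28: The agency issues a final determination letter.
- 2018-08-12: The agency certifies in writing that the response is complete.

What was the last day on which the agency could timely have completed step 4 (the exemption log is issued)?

2018-03-25

Step 4 runs from 2018-01-10, when the fee estimate is provided. The window is 22–74 days after 2018-01-10; it closes on 2018-03-25.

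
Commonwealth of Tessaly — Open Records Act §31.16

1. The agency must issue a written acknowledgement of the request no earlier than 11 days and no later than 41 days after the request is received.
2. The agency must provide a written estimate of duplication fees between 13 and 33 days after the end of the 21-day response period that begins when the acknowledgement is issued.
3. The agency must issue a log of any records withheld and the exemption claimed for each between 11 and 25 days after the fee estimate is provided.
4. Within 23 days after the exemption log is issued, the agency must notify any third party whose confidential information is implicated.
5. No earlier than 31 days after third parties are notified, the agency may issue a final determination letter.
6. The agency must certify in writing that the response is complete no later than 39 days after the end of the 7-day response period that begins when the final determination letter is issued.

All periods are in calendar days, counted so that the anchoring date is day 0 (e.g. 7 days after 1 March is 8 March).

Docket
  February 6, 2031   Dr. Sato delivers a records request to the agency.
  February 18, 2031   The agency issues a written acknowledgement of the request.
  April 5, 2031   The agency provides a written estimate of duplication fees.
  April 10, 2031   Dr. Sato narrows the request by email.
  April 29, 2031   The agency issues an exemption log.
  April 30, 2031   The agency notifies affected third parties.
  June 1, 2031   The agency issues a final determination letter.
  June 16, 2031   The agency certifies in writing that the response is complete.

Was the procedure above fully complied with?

Yes

(1) the permitted window runs from February 6, 2031 + 11 = February 17, 2031 to February 6, 2031 + 41 = March 19, 2031; done February 18, 2031, which is between those dates.
(2) the permitted window runs from March 11, 2031 + 13 = March 24, 2031 to March 11, 2031 + 33 = April 13, 2031; done April 5, 2031 — within the window.
(3) the permitted window runs from April 5, 2031 + 11 = April 16, 2031 to April 5, 2031 + 25 = April 30, 2031; April 29, 2031 falls inside that range.
(4) due by April 29, 2031 + 23 days = May 22, 2031; done April 30, 2031 — timely.
(5) permitted from April 30, 2031 + 31 days = May 31, 2031 onward; done June 1, 2031 — permitted.
(6) due by June 8, 2031 + 39 days = July 17, 2031; completed June 16, 2031, before the deadline.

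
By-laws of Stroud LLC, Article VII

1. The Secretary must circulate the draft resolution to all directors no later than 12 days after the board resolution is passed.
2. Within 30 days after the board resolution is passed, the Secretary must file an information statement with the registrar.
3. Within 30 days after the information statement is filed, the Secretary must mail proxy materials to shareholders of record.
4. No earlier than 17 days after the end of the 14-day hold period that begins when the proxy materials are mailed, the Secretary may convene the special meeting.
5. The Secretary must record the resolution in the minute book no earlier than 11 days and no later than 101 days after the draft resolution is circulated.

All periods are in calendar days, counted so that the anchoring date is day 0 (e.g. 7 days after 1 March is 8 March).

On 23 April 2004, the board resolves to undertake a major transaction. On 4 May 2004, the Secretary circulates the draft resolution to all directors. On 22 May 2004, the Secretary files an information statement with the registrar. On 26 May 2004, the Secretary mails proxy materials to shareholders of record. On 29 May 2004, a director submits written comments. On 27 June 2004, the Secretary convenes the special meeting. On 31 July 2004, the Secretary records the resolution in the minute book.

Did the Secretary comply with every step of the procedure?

Yes

(1) due by 23 April 2004 + 12 days = 5 May 2004; done 4 May 2004 — timely.
(2) due by 23 April 2004 + 30 days = 23 May 2004; completed 22 May 2004, before the deadline.
(3) due by 22 May 2004 + 30 days = 21 June 2004; 26 May 2004 is within that limit.
(4) permitted from 9 June 2004 + 17 days = 26 June 2004 onward; 27 June 2004 is on or after that date.
(5) the permitted window runs from 4 May 2004 + 11 = 15 May 2004 to 4 May 2004 + 101 = 13 August 2004; 31 July 2004 falls inside that range.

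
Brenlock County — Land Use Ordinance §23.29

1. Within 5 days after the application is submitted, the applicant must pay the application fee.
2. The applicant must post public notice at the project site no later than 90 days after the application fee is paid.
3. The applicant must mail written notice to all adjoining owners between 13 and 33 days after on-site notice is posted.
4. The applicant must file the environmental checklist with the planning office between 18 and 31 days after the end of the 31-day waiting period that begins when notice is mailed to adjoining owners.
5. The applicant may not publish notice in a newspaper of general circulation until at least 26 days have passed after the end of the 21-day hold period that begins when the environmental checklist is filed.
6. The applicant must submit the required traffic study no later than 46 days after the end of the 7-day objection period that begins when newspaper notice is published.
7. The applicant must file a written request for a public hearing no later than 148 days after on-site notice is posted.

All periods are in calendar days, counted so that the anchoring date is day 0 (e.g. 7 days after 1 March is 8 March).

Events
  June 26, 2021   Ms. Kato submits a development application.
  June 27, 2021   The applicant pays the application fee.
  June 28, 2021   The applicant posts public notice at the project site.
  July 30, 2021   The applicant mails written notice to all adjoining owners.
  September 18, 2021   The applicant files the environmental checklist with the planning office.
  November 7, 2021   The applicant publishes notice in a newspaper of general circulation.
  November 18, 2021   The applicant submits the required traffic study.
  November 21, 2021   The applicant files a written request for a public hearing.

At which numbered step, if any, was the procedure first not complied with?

(1) due by June 26, 2021 + 5 days = July 1, 2021; done June 27, 2021 — timely.
(2) due by June 27, 2021 + 90 days = September 25, 2021; June 28, 2021 is within that limit.
(3) the permitted window runs from June 28, 2021 + 13 = July 11, 2021 to June 28, 2021 + 33 = July 31, 2021; done July 30, 2021, which is between those dates.
(4) the permitted window runs from August 30, 2021 + 18 = September 17, 2021 to August 30, 2021 + 31 = September 30, 2021; done September 18, 2021 — within the window.
(5) permitted from October 9, 2021 + 26 days = November 4, 2021 onward; done November 7, 2021, after the minimum wait.
(6) due by November 14, 2021 + 46 days = December 30, 2021; done November 18, 2021 — timely.
(7) due by June 28, 2021 + 148 days = November 23, 2021; done November 21, 2021 — timely.

None — every step was satisfied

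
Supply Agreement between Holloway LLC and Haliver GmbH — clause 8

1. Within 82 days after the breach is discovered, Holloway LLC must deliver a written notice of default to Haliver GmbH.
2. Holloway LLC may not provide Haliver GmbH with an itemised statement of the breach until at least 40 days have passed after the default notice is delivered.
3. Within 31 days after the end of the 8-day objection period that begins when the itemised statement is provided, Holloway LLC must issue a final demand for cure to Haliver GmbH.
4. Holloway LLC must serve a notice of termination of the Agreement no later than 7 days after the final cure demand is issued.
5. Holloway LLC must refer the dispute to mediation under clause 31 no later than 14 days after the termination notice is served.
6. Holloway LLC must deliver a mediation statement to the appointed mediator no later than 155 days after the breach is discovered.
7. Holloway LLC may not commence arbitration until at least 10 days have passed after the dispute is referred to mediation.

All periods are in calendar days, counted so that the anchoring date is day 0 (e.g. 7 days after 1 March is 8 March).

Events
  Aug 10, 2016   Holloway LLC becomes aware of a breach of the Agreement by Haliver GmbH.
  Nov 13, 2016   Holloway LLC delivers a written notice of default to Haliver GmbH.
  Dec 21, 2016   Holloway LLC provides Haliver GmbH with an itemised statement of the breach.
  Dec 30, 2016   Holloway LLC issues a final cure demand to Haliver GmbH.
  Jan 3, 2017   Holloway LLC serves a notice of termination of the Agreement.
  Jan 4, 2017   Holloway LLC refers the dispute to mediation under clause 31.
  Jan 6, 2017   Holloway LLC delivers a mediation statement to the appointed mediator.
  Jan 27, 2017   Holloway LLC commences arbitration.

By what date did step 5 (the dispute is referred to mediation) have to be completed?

Step 5 runs from Jan 3, 2017, when the termination notice is served. 14 days after Jan 3, 2017 is Jan 17, 2017.

Jan 17, 2017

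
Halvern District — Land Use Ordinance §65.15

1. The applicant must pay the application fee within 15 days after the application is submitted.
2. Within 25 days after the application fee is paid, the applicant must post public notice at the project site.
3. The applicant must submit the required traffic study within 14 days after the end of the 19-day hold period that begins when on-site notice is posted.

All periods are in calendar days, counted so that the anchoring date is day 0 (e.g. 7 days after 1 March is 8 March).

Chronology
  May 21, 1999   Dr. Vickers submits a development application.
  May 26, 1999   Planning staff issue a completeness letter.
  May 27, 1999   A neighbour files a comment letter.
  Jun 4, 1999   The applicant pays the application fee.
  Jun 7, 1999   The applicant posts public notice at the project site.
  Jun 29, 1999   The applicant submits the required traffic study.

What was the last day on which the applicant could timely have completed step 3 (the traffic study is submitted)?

Jul 10, 1999

On-site notice is posted on Jun 7, 1999; the 19-day hold period therefore ends Jun 26, 1999, and step 3 runs from that date. 14 days after Jun 26, 1999 is Jul 10, 1999.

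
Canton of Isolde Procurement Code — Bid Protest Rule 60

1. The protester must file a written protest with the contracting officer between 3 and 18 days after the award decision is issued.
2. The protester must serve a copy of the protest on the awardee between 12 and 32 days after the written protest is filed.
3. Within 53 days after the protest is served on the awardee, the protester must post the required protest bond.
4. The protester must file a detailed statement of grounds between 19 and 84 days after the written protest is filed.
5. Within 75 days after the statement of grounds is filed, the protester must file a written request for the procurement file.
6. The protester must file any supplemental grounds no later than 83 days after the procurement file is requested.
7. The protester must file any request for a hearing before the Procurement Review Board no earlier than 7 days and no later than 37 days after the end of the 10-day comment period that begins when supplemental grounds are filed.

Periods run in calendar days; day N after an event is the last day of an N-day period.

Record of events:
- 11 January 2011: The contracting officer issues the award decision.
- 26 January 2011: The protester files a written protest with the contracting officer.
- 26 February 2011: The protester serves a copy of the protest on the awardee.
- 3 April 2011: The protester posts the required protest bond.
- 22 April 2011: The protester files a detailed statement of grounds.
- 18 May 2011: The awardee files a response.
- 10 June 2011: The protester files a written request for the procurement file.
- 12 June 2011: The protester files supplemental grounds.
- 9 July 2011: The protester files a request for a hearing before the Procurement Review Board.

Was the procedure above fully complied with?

Step 1: the window is 3–18 days after 11 January 2011 (when the award decision is issued), so 14 January 2011 through 29 January 2011; done 26 January 2011 — within the window.
Step 2: the window is 12–32 days after 26 January 2011 (when the written protest is filed), so 7 February 2011 through 27 February 2011; 26 February 2011 falls inside that range.
Step 3: 53 days after 26 February 2011 (when the protest is served on the awardee) is 20 April 2011; 3 April 2011 is within that limit.
Step 4: the window is 19–84 days after 26 January 2011 (when the written protest is filed), so 14 February 2011 through 20 April 2011; 22 April 2011 is 2 days past the end of the window.
That is the first point of non-compliance.

No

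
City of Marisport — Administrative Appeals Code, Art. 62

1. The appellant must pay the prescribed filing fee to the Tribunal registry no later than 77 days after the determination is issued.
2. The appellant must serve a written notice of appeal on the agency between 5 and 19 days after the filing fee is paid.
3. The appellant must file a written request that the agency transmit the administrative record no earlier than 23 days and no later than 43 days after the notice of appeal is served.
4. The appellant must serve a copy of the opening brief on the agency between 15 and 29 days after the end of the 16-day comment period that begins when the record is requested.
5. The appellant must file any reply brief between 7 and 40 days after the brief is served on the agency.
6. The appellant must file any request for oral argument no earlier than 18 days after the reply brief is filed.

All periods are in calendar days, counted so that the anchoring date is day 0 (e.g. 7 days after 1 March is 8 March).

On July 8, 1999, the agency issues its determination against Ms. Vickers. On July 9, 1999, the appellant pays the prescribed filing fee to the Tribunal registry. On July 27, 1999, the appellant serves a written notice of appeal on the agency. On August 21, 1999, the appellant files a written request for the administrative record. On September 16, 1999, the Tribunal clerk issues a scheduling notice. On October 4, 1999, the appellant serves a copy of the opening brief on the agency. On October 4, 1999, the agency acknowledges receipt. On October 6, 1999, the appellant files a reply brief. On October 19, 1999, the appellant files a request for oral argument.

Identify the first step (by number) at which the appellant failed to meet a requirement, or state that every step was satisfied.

Step 5

Step 1: 77 days after July 8, 1999 (when the determination is issued) is September 23, 1999; completed July 9, 1999, before the deadline.
Step 2: the window is 5–19 days after July 9, 1999 (when the filing fee is paid), so July 14, 1999 through July 28, 1999; July 27, 1999 falls inside that range.
Step 3: the window is 23–43 days after July 27, 1999 (when the notice of appeal is served), so August 19, 1999 through September 8, 1999; August 21, 1999 falls inside that range.
Step 4: the window is 15–29 days after September 6, 1999 (end of the 16-day comment period, which began when the record is requested on August 21, 1999), so September 21, 1999 through October 5, 1999; October 4, 1999 falls inside that range.
Step 5: the window is 7–40 days after October 4, 1999 (when the brief is served on the agency), so October 11, 1999 through November 13, 1999; October 6, 1999 is 5 days too early.
Later steps need not be reached.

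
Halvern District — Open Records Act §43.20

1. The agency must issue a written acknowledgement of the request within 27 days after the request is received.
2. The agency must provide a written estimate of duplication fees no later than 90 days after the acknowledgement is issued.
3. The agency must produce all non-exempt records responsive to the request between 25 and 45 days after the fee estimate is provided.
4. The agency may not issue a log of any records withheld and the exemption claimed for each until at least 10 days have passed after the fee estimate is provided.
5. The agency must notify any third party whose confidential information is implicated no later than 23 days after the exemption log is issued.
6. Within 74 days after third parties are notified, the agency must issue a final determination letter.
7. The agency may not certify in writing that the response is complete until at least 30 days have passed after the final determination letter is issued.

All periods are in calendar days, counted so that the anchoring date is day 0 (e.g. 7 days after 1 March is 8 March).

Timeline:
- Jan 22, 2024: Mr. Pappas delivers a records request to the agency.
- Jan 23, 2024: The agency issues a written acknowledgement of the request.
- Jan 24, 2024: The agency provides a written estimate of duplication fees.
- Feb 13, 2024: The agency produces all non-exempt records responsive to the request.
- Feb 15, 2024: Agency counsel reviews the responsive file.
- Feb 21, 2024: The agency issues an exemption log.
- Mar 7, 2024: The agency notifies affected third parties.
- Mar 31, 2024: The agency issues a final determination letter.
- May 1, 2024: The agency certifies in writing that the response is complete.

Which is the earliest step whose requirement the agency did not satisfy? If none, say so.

Step 1 — counting 27 days from Jan 22, 2024 (when the request is received) gives a deadline of Feb 18, 2024; Jan 23, 2024 is within that limit.
Step 2 — counting 90 days from Jan 23, 2024 (when the acknowledgement is issued) gives a deadline of Apr 22, 2024; done Jan 24, 2024 — timely.
Step 3 — 25 and 45 days from Jan 24, 2024 (when the fee estimate is provided) are Feb 18, 2024 and Mar 9, 2024 respectively; Feb 13, 2024 is 5 days too early.

Step 3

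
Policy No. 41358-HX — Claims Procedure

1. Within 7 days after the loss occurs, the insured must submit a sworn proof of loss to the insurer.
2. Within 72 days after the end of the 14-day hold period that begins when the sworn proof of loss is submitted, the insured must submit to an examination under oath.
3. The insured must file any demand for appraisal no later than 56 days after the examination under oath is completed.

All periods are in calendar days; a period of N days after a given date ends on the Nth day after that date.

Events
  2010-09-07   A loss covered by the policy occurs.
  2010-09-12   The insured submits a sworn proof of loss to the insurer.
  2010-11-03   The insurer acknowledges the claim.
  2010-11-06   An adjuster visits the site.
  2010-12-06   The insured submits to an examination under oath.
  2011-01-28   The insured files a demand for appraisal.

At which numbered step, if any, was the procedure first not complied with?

Step 1: 7 days after 2010-09-07 (when the loss occurs) is 2010-09-14; completed 2010-09-12, before the deadline.
Step 2: 72 days after 2010-09-26 (end of the 14-day hold period, which began when the sworn proof of loss is submitted on 2010-09-12) is 2010-12-07; 2010-12-06 is within that limit.
Step 3: 56 days after 2010-12-06 (when the examination under oath is completed) is 2011-01-31; 2011-01-28 is within that limit.

None — every step was satisfied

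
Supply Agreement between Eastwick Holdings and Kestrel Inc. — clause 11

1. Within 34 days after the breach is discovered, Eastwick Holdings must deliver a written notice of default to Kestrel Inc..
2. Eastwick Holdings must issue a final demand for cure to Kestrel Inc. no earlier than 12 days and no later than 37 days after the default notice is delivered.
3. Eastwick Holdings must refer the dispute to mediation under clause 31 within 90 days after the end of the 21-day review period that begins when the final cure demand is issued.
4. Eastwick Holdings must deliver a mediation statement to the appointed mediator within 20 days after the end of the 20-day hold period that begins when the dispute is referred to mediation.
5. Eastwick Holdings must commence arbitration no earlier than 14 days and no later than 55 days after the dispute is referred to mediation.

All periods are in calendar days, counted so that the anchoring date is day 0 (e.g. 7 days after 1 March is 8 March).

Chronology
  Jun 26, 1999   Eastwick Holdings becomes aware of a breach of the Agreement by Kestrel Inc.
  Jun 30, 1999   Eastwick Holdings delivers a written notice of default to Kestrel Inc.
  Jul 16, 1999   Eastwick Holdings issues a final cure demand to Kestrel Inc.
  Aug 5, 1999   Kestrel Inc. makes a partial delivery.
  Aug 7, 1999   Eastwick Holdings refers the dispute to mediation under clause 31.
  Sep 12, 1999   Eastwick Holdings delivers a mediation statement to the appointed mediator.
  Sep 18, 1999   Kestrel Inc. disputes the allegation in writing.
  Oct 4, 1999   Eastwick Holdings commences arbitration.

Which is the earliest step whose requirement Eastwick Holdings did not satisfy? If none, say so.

Step 5

Step 1 — counting 34 days from Jun 26, 1999 (when the breach is discovered) gives a deadline of Jul 30, 1999; done Jun 30, 1999 — timely.
Step 2 — 12 and 37 days from Jun 30, 1999 (when the default notice is delivered) are Jul 12, 1999 and Aug 6, 1999 respectively; done Jul 16, 1999 — within the window.
Step 3 — counting 90 days from Aug 6, 1999 (end of the 21-day review period, which began when the final cure demand is issued on Jul 16, 1999) gives a deadline of Nov 4, 1999; Aug 7, 1999 is within that limit.
Step 4 — counting 20 days from Aug 27, 1999 (end of the 20-day hold period, which began when the dispute is referred to mediation on Aug 7, 1999) gives a deadline of Sep 16, 1999; completed Sep 12, 1999, before the deadline.
Step 5 — 14 and 55 days from Aug 7, 1999 (when the dispute is referred to mediation) are Aug 21, 1999 and Oct 1, 1999 respectively; Oct 4, 1999 is 3 days past the end of the window.
No need to go further; step 5 was not satisfied.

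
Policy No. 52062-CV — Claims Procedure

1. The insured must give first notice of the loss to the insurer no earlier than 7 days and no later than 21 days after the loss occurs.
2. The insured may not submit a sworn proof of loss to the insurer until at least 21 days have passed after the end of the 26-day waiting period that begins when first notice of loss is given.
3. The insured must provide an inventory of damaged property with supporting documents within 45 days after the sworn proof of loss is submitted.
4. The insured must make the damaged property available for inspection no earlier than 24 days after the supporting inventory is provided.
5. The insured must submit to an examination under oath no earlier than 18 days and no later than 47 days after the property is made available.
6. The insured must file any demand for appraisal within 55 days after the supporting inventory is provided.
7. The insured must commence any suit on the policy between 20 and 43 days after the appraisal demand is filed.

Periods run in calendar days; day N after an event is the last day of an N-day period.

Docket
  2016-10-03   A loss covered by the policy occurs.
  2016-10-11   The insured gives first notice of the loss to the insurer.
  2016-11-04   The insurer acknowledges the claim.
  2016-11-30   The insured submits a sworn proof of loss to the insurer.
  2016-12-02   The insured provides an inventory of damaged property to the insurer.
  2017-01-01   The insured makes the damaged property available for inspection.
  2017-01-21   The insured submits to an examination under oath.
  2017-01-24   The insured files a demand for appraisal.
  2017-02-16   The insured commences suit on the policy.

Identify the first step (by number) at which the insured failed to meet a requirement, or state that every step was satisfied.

Step 1 — 7 and 21 days from 2016-10-03 (when the loss occurs) are 2016-10-10 and 2016-10-24 respectively; done 2016-10-11 — within the window.
Step 2 — must wait 21 days from 2016-11-06 (end of the 26-day waiting period, which began when first notice of loss is given on 2016-10-11), so not before 2016-11-27; done 2016-11-30, after the minimum wait.
Step 3 — counting 45 days from 2016-11-30 (when the sworn proof of loss is submitted) gives a deadline of 2017-01-14; completed 2016-12-02, before the deadline.
Step 4 — must wait 24 days from 2016-12-02 (when the supporting inventory is provided), so not before 2016-12-26; 2017-01-01 is on or after that date.
Step 5 — 18 and 47 days from 2017-01-01 (when the property is made available) are 2017-01-19 and 2017-02-17 respectively; done 2017-01-21, which is between those dates.
Step 6 — counting 55 days from 2016-12-02 (when the supporting inventory is provided) gives a deadline of 2017-01-26; 2017-01-24 is within that limit.
Step 7 — 20 and 43 days from 2017-01-24 (when the appraisal demand is filed) are 2017-02-13 and 2017-03-08 respectively; done 2017-02-16, which is between those dates.

None — every step was satisfied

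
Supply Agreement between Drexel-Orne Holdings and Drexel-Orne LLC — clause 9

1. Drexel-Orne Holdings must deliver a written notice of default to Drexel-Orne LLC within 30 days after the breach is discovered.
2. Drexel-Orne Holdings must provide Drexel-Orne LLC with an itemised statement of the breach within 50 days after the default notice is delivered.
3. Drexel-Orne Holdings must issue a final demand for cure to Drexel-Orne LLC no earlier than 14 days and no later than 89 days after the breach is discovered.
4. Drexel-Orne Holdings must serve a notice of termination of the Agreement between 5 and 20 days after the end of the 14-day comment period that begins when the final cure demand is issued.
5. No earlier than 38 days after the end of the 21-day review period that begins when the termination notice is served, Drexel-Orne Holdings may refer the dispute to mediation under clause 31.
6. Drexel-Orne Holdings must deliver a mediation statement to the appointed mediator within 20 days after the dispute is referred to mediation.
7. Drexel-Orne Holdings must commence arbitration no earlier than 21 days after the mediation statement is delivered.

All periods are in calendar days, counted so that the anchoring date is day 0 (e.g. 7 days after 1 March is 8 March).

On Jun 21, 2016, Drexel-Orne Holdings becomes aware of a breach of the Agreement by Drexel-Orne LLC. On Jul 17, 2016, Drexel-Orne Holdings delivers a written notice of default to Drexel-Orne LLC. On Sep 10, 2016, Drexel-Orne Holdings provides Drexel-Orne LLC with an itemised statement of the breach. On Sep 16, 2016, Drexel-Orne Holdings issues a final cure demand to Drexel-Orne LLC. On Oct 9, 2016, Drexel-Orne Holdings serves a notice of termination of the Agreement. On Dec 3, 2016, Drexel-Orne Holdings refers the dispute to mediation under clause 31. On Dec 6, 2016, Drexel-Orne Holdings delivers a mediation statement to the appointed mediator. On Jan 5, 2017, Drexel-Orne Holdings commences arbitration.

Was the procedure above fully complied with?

No

Step 1 — counting 30 days from Jun 21, 2016 (when the breach is discovered) gives a deadline of Jul 21, 2016; done Jul 17, 2016 — timely.
Step 2 — counting 50 days from Jul 17, 2016 (when the default notice is delivered) gives a deadline of Sep 5, 2016; Sep 10, 2016 misses that deadline by 5 days.
The procedure was therefore not followed at step 2.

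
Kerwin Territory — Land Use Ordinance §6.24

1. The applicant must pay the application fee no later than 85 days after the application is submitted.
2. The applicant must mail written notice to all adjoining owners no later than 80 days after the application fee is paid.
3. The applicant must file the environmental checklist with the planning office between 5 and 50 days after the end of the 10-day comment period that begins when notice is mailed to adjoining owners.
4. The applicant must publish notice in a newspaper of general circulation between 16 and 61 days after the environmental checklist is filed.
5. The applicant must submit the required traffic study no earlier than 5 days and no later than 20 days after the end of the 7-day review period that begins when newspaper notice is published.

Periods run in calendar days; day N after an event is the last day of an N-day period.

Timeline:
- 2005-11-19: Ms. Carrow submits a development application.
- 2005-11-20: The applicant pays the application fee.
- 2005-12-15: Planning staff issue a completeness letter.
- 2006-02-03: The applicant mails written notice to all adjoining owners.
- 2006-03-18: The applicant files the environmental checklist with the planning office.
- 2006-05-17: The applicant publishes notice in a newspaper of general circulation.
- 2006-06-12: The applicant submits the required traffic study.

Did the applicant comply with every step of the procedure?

Yes

(1) due by 2005-11-19 + 85 days = 2006-02-12; 2005-11-20 is within that limit.
(2) due by 2005-11-20 + 80 days = 2006-02-08; completed 2006-02-03, before the deadline.
(3) the permitted window runs from 2006-02-13 + 5 = 2006-02-18 to 2006-02-13 + 50 = 2006-04-04; done 2006-03-18 — within the window.
(4) the permitted window runs from 2006-03-18 + 16 = 2006-04-03 to 2006-03-18 + 61 = 2006-05-18; done 2006-05-17, which is between those dates.
(5) the permitted window runs from 2006-05-24 + 5 = 2006-05-29 to 2006-05-24 + 20 = 2006-06-13; done 2006-06-12, which is between those dates.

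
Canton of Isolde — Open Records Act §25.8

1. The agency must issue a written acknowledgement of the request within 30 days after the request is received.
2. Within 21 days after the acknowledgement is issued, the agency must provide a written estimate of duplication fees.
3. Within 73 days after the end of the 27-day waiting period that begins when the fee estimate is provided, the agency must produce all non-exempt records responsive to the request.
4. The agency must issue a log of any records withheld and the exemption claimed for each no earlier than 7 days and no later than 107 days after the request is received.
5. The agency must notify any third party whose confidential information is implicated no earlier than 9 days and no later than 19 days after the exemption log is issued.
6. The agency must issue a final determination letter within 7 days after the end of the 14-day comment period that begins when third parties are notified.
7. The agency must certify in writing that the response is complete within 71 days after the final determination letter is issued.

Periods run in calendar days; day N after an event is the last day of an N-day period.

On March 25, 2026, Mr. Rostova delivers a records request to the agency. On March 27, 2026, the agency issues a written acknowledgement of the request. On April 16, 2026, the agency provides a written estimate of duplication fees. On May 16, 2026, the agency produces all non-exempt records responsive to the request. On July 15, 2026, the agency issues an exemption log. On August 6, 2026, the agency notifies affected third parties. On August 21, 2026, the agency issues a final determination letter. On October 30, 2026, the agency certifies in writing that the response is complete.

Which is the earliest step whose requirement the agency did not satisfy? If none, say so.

Step 4

Step 1 — counting 30 days from March 25, 2026 (when the request is received) gives a deadline of April 24, 2026; done March 27, 2026 — timely.
Step 2 — counting 21 days from March 27, 2026 (when the acknowledgement is issued) gives a deadline of April 17, 2026; done April 16, 2026 — timely.
Step 3 — counting 73 days from May 13, 2026 (end of the 27-day waiting period, which began when the fee estimate is provided on April 16, 2026) gives a deadline of July 25, 2026; completed May 16, 2026, before the deadline.
Step 4 — 7 and 107 days from March 25, 2026 (when the request is received) are April 1, 2026 and July 10, 2026 respectively; July 15, 2026 is 5 days past the end of the window.
The procedure was therefore not followed at step 4.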